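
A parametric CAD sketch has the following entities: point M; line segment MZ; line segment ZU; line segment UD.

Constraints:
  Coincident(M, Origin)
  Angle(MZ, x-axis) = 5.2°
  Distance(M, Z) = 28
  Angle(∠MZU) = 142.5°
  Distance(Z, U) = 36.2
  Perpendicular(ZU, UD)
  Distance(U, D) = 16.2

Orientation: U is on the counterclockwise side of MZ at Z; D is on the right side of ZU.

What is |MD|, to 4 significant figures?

67.21

M is at the origin; MZ runs at 5.2° with length 28.0, so Z = 28.0·(cos 5.2°, sin 5.2°) = (27.88, 2.538). ∠MZU = 142.5°, so ZU runs at 5.2° + (180° − 142.5°) = 42.70° from the x-axis; with |ZU| = 36.2, U = Z + 36.2·(cos 42.70°, sin 42.70°) = (54.49, 27.09). ZU is perpendicular to UD; with |UD| = 16.2 on the right of ZU, D = U + 16.2·(0.6782, -0.7349) = (65.47, 15.18). Then |MD| = |D − M| = 67.21.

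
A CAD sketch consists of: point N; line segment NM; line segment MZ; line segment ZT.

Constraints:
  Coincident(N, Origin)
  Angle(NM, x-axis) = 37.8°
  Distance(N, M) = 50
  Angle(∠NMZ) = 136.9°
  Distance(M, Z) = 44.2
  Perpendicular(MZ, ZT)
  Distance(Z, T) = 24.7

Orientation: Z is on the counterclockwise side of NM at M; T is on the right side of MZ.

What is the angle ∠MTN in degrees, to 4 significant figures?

6.907°

∠NMZ = 136.9°, so MZ runs at 37.8° + (180° − 136.9°) = 80.90° from the x-axis; with |MZ| = 44.2, Z = M + 44.2·(cos 80.90°, sin 80.90°) = (46.50, 74.29). MZ is perpendicular to ZT; with |ZT| = 24.7 on the right of MZ, T = Z + 24.7·(0.9874, -0.1582) = (70.89, 70.38). Then cos ∠MTN = TM·TN / (|TM||TN|), giving 6.907°.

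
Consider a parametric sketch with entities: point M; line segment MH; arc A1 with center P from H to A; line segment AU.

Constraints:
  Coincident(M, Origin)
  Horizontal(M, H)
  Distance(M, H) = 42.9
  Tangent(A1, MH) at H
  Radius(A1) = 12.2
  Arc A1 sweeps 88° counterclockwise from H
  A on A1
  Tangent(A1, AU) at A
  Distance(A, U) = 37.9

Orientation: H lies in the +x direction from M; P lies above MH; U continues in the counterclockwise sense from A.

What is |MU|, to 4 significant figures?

75.15

On A1, H sits at bearing -90° from P; an 88° counterclockwise sweep puts A at bearing -2°, so A = P + 12.2·(cos -2°, sin -2°) = (55.09, 11.77). Since A1 is tangent to AU there, PA ⟂ AU, so AU runs along (−sin -2°, cos -2°); with |AU| = 37.9, U = (56.42, 49.65). Then |MU| = |U − M| = 75.15.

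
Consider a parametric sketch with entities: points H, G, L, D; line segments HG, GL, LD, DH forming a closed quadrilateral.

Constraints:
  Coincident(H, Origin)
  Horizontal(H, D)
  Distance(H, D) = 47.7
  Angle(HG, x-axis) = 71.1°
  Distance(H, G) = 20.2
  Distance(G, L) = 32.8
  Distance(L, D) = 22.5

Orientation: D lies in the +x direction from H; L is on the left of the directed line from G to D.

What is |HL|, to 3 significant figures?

44.5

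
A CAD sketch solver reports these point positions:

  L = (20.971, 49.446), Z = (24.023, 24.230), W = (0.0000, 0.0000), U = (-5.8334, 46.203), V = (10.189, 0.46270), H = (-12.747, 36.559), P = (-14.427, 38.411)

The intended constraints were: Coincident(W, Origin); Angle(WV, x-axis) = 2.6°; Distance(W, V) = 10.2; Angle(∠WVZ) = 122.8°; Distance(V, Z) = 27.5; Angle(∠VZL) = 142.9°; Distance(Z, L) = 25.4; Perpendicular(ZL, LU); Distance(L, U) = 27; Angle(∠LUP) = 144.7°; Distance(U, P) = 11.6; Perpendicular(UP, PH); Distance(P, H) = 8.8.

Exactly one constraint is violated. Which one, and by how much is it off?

Distance(P, H) = 8.8 — off by 6.30.

W = (0.00, 0.00) ✓; WV at 2.600° ✓; |WV| = 10.20 ✓; ∠WVZ = 122.8° ✓; |VZ| = 27.50 ✓; ∠VZL = 142.9° ✓; |ZL| = 25.40 ✓; ∠(ZL, LU) = 90.00° ✓; |LU| = 27.00 ✓; ∠LUP = 144.7° ✓; |UP| = 11.60 ✓; ∠(UP, PH) = 90.01° ✓; |PH| = 2.500 ✗.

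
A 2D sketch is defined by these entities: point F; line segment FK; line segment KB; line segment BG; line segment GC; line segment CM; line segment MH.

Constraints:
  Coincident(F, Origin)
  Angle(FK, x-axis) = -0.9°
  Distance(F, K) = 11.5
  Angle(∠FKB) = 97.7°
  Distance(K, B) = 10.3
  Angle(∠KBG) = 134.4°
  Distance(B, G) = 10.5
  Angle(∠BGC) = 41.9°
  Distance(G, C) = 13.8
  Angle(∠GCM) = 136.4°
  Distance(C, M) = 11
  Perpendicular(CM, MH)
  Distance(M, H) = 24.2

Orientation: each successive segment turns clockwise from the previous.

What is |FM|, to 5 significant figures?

13.030

∠BGC = 41.9° gives GC at 93.100° from the x-axis; with |GC| = 13.8, C = (5.3925, -4.8114). ∠GCM = 136.4° gives CM at 49.500° from the x-axis; with |CM| = 11.0, M = (12.536, 3.5530). Then |FM| = |M − F| = 13.030.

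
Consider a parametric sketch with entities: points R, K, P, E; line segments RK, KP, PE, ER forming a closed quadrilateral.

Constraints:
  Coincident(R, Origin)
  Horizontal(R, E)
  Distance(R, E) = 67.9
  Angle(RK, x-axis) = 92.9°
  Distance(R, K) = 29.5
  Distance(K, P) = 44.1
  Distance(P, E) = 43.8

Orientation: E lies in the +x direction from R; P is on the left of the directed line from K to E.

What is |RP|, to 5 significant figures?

55.122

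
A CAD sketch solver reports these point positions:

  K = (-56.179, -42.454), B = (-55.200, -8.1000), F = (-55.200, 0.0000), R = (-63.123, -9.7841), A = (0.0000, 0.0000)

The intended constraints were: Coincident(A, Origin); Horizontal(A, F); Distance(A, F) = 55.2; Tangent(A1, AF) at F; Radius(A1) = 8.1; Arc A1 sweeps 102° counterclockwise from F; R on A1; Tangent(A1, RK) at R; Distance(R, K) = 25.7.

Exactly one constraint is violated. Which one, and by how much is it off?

Distance(R, K) = 25.7 — off by 7.70.

A = (0.00, 0.00) ✓; A.y = 0.00, F.y = 0.00 ✓; |AF| = 55.20 ✓; ∠(BF, FA) = 90.00° ✓; |BF| = 8.100 ✓; bearing(B→R) − bearing(B→F) = 102.0° ✓; |BR| = 8.100 ✓; ∠(BR, RK) = 90.00° ✓; |RK| = 33.40 ✗.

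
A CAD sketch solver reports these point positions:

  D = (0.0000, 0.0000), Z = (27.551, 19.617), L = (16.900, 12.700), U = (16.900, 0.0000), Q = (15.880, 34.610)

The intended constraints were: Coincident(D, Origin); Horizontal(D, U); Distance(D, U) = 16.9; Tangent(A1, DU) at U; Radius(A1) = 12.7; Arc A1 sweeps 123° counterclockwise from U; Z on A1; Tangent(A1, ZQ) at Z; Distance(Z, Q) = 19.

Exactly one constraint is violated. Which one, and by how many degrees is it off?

Tangent(A1, ZQ) at Z — off by 4.90°.

D = (0.00, 0.00) ✓; D.y = 0.00, U.y = 0.00 ✓; |DU| = 16.90 ✓; ∠(LU, UD) = 90.00° ✓; |LU| = 12.70 ✓; bearing(L→Z) − bearing(L→U) = 123.0° ✓; |LZ| = 12.70 ✓; ∠(LZ, ZQ) = 85.10° ✗; |ZQ| = 19.00 ✓.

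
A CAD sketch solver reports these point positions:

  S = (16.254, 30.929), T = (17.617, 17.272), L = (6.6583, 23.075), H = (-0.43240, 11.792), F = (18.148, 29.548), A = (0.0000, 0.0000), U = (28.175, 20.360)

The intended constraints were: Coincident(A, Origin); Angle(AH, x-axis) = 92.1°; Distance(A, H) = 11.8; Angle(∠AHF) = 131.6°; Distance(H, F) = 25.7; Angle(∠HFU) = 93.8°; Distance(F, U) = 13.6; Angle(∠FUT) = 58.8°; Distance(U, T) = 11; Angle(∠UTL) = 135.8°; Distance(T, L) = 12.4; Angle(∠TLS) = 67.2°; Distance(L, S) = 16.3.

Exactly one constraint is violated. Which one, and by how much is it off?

Distance(L, S) = 16.3 — off by 3.90.

A = (0.00, 0.00) ✓; AH at 92.10° ✓; |AH| = 11.80 ✓; ∠AHF = 131.6° ✓; |HF| = 25.70 ✓; ∠HFU = 93.80° ✓; |FU| = 13.60 ✓; ∠FUT = 58.80° ✓; |UT| = 11.00 ✓; ∠UTL = 135.8° ✓; |TL| = 12.40 ✓; ∠TLS = 67.20° ✓; |LS| = 12.40 ✗.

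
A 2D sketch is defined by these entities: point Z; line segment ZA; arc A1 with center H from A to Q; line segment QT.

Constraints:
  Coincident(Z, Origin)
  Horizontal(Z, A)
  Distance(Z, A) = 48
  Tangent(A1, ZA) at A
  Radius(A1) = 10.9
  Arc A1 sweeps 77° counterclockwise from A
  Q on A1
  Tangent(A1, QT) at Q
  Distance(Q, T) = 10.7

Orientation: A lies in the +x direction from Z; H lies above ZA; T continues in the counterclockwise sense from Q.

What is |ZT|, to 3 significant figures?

63.9

Z is at the origin; Z and A share the same y with |ZA| = 48.0 and A on the +x side, so A = (48.0, 0.00). A1 meets ZA tangentially, so HA is at right angles to ZA, so H = A + (0, 10.9) = (48.0, 10.9). On A1, A sits at bearing -90° from H; a 77° counterclockwise sweep puts Q at bearing -13°, so Q = H + 10.9·(cos -13°, sin -13°) = (58.6, 8.45). Tangency of A1 to QT means the radius HQ is perpendicular to QT, so QT runs along (−sin -13°, cos -13°); with |QT| = 10.7, T = (61.0, 18.9). Then |ZT| = |T − Z| = 63.9.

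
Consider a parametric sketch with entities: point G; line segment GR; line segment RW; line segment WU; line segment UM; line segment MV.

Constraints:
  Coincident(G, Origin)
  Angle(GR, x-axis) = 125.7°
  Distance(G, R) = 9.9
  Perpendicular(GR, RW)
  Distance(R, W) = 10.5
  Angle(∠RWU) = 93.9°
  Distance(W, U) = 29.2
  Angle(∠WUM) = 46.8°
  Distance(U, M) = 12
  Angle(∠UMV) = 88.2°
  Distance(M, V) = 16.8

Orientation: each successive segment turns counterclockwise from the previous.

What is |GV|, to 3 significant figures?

14.3

G is at the origin; GR runs at 125.7° with length 9.9, so R = (-5.78, 8.04). GR is perpendicular to RW, so RW runs at -144°; with |RW| = 10.5, W = (-14.3, 1.91). ∠RWU = 93.9° gives WU at -58.2° from the x-axis; with |WU| = 29.2, U = (1.08, -22.9). ∠WUM = 46.8° gives UM at 75.0° from the x-axis; with |UM| = 12.0, M = (4.19, -11.3). ∠UMV = 88.2° gives MV at 167° from the x-axis; with |MV| = 16.8, V = (-12.2, -7.48). Then |GV| = |V − G| = 14.3.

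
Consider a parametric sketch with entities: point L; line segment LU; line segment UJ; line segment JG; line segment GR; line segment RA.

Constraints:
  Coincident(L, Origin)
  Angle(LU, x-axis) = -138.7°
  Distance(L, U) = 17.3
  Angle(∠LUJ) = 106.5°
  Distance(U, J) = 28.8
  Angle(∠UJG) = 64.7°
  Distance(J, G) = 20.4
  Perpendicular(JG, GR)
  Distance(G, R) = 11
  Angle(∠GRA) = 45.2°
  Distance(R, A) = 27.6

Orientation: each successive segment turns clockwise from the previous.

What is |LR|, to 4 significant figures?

15.32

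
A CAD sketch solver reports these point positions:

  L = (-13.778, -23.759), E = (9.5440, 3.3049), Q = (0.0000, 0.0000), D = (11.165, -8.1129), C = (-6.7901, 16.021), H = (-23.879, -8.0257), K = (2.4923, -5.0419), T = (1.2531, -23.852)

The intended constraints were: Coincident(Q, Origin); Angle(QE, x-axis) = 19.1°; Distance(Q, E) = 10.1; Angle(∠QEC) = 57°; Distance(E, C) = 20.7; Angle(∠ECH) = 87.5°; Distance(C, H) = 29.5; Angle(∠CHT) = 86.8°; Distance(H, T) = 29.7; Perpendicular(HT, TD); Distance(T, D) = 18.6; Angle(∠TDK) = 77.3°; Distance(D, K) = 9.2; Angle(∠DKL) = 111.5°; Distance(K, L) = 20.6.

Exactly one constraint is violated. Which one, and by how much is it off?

Distance(K, L) = 20.6 — off by 4.20.

Q = (0.00, 0.00) ✓; QE at 19.10° ✓; |QE| = 10.10 ✓; ∠QEC = 57.00° ✓; |EC| = 20.70 ✓; ∠ECH = 87.50° ✓; |CH| = 29.50 ✓; ∠CHT = 86.80° ✓; |HT| = 29.70 ✓; ∠(HT, TD) = 90.00° ✓; |TD| = 18.60 ✓; ∠TDK = 77.30° ✓; |DK| = 9.200 ✓; ∠DKL = 111.5° ✓; |KL| = 24.80 ✗.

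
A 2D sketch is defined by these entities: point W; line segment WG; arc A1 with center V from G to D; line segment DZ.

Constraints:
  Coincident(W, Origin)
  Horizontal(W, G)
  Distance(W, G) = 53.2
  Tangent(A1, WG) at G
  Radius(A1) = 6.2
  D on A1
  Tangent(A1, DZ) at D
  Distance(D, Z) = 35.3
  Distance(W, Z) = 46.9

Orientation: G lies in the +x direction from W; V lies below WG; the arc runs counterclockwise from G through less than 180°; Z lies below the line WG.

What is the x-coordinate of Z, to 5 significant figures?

31.514

W is at the origin; W and G share the same y with |WG| = 53.2 and G on the +x side, so G = (53.200, 0.0000). Since A1 is tangent to WG there, VG ⟂ WG, so V = G + (0, -6.2) = (53.200, -6.2000). Since VD ⟂ DZ (tangency), |VZ| = √(6.2² + 35.3²) = 35.840 regardless of where D sits on A1. So Z lies on both circle(W, 46.9) and circle(V, 35.840); the below-WG intersection is Z = (31.514, -34.735). D is the foot of the tangent from Z: D = (47.689, -3.3590).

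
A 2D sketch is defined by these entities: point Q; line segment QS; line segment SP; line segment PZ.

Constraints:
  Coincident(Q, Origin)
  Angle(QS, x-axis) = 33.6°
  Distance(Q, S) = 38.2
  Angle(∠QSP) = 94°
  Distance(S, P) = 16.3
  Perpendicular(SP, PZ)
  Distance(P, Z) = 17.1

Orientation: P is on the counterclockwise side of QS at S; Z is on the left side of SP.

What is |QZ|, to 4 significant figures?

28.30

Q is at the origin; QS runs at 33.6° with length 38.2, so S = 38.2·(cos 33.6°, sin 33.6°) = (31.82, 21.14). ∠QSP = 94.0°, so SP runs at 33.6° + (180° − 94.0°) = 119.6° from the x-axis; with |SP| = 16.3, P = S + 16.3·(cos 119.6°, sin 119.6°) = (23.77, 35.31). The perpendicularity gives PZ at right angles to SP; with |PZ| = 17.1 on the left of SP, Z = P + 17.1·(-0.8695, -0.4939) = (8.898, 26.87). Then |QZ| = |Z − Q| = 28.30.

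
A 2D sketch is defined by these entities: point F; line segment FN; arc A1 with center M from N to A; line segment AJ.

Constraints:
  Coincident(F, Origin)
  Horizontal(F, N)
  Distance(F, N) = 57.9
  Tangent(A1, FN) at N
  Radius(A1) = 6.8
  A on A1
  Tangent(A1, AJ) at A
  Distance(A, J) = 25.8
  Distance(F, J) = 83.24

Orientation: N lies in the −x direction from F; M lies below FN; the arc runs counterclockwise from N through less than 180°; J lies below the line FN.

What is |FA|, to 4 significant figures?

62.87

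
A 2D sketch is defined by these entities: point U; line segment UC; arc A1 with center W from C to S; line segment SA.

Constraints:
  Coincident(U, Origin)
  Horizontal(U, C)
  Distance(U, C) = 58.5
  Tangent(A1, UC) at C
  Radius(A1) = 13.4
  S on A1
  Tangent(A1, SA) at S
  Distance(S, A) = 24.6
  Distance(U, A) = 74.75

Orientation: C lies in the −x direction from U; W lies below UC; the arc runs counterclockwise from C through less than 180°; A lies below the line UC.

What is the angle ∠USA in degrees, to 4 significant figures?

83.74°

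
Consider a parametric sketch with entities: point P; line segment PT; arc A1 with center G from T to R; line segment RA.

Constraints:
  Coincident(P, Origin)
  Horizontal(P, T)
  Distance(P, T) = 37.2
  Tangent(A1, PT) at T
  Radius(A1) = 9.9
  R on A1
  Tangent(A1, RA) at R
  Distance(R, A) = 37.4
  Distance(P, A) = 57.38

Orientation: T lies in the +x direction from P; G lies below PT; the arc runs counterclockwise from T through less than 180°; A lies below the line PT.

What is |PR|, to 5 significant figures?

29.457

P is at the origin; PT is horizontal with |PT| = 37.2 and T on the +x side, so T = (37.200, 0.0000). The tangent condition forces GT to be normal to PT, so G = T + (0, -9.9) = (37.200, -9.9000). Since GR ⟂ RA (tangency), |GA| = √(9.9² + 37.4²) = 38.688 regardless of where R sits on A1. So A lies on both circle(P, 57.38) and circle(G, 38.688); the below-PT intersection is A = (31.245, -48.127). R is the foot of the tangent from A: R = (27.354, -10.930).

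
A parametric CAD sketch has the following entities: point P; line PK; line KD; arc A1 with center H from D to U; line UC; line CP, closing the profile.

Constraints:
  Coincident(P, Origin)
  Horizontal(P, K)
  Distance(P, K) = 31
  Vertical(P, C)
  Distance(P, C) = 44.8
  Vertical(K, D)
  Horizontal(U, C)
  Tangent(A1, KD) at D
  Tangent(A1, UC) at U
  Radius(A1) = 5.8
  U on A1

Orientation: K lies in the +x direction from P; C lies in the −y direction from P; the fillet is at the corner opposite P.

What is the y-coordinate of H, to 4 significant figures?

-39.00

P is at the origin; P and K share the same y with |PK| = 31.0 and K on the +x side, so K = (31.00, 0.000). P and C share the same x with |PC| = 44.8 and C on the −y side, so C = (0.000, -44.80). The virtual corner opposite P is at (31.00, -44.80). The tangent condition forces HD to be normal to KD and the tangent condition forces HU to be normal to UC, with radius 5.8, so the center H sits 5.8 in from both sides at H = (25.20, -39.00). So H.y = -39.00.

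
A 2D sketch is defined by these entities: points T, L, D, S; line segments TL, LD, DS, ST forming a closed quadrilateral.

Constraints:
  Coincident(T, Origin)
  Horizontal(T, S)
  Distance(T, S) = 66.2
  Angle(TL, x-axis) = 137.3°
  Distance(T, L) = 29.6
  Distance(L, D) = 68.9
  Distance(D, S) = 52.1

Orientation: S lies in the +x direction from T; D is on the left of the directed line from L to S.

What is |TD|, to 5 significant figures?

62.415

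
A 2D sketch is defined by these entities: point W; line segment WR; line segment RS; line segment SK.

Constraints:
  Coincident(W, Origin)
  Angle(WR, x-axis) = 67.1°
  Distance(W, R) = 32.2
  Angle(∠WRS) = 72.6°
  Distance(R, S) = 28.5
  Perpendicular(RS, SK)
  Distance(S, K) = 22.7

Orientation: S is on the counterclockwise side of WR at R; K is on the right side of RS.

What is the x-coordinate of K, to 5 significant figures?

-13.663

∠WRS = 72.6°, so RS runs at 67.1° + (180° − 72.6°) = 174.50° from the x-axis; with |RS| = 28.5, S = R + 28.5·(cos 174.50°, sin 174.50°) = (-15.839, 32.394). RS ⟂ SK; with |SK| = 22.7 on the right of RS, K = S + 22.7·(0.095846, 0.99540) = (-13.663, 54.989). So K.x = -13.663.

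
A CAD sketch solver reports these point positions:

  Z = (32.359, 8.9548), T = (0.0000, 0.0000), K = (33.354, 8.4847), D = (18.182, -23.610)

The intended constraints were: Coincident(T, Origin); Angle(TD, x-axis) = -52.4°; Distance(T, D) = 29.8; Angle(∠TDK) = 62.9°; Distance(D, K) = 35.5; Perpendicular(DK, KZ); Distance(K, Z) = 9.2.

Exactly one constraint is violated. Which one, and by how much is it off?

Distance(K, Z) = 9.2 — off by 8.10.

T = (0.00, 0.00) ✓; TD at -52.40° ✓; |TD| = 29.80 ✓; ∠TDK = 62.90° ✓; |DK| = 35.50 ✓; ∠(DK, KZ) = 90.01° ✓; |KZ| = 1.100 ✗.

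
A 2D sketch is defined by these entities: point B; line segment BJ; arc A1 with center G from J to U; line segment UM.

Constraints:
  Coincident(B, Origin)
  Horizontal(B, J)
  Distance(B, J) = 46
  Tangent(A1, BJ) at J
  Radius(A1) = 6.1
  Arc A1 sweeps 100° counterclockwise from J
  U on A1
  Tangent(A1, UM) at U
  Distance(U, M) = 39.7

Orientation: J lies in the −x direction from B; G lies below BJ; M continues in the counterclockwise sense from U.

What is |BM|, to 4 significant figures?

64.61

B is at the origin; B and J share the same y with |BJ| = 46.0 and J on the −x side, so J = (-46.00, 0.000). The tangent condition forces GJ to be normal to BJ, so G = J + (0, -6.1) = (-46.00, -6.100). On A1, J sits at bearing 90° from G; a 100° counterclockwise sweep puts U at bearing 190°, so U = G + 6.1·(cos 190°, sin 190°) = (-52.01, -7.159). Tangency of A1 to UM means the radius GU is perpendicular to UM, so UM runs along (−sin 190°, cos 190°); with |UM| = 39.7, M = (-45.11, -46.26). Then |BM| = |M − B| = 64.61.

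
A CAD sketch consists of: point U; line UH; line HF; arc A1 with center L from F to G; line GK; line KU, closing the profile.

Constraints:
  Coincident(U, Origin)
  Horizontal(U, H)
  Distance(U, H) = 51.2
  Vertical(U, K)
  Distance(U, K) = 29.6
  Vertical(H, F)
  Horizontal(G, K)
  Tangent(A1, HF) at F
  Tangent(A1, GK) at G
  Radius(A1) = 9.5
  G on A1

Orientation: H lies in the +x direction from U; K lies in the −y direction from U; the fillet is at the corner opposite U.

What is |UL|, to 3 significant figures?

46.3

U is at the origin; U and H share the same y with |UH| = 51.2 and H on the +x side, so H = (51.2, 0.00). UK is vertical with |UK| = 29.6 and K on the −y side, so K = (0.00, -29.6). The virtual corner opposite U is at (51.2, -29.6). The tangent condition forces LF to be normal to HF and A1 meets GK tangentially, so LG is at right angles to GK, with radius 9.5, so the center L sits 9.5 in from both sides at L = (41.7, -20.1). Then |UL| = |L − U| = 46.3.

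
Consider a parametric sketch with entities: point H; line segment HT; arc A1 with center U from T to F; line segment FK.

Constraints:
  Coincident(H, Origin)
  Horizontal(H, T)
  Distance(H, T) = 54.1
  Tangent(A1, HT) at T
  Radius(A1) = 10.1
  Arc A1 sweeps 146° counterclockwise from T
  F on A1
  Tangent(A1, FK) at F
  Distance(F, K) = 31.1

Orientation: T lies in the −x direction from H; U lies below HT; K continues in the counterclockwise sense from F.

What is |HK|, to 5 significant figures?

49.395

H is at the origin; HT is horizontal with |HT| = 54.1 and T on the −x side, so T = (-54.100, 0.0000). The tangent condition forces UT to be normal to HT, so U = T + (0, -10.1) = (-54.100, -10.100). On A1, T sits at bearing 90° from U; a 146° counterclockwise sweep puts F at bearing 236°, so F = U + 10.1·(cos 236°, sin 236°) = (-59.748, -18.473). A1 meets FK tangentially, so UF is at right angles to FK, so FK runs along (−sin 236°, cos 236°); with |FK| = 31.1, K = (-33.965, -35.864). Then |HK| = |K − H| = 49.395.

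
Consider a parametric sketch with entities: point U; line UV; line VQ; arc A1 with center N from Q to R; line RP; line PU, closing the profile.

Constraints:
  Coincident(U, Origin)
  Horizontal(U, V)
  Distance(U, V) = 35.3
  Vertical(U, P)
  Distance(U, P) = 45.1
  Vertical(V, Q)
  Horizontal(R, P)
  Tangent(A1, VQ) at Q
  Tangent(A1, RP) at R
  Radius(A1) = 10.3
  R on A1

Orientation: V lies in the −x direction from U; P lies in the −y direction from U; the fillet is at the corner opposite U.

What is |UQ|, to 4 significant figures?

49.57

U is at the origin; UV is horizontal with |UV| = 35.3 and V on the −x side, so V = (-35.30, 0.000). UP is vertical with |UP| = 45.1 and P on the −y side, so P = (0.000, -45.10). The virtual corner opposite U is at (-35.30, -45.10). Tangency of A1 to VQ means the radius NQ is perpendicular to VQ and tangency of A1 to RP means the radius NR is perpendicular to RP, with radius 10.3, so the center N sits 10.3 in from both sides at N = (-25.00, -34.80). That places the tangent points at Q = (-35.30, -34.80) on VQ and R = (-25.00, -45.10) on RP. Then |UQ| = |Q − U| = 49.57.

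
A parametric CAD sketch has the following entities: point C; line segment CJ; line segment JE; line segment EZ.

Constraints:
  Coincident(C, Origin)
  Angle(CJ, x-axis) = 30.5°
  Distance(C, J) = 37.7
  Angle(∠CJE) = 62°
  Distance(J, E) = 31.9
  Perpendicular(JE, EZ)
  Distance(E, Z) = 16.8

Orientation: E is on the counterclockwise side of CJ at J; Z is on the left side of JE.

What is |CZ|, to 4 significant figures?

21.76

∠CJE = 62.0°, so JE runs at 30.5° + (180° − 62.0°) = 148.5° from the x-axis; with |JE| = 31.9, E = J + 31.9·(cos 148.5°, sin 148.5°) = (5.284, 35.80). The perpendicularity gives EZ at right angles to JE; with |EZ| = 16.8 on the left of JE, Z = E + 16.8·(-0.5225, -0.8526) = (-3.494, 21.48). Then |CZ| = |Z − C| = 21.76.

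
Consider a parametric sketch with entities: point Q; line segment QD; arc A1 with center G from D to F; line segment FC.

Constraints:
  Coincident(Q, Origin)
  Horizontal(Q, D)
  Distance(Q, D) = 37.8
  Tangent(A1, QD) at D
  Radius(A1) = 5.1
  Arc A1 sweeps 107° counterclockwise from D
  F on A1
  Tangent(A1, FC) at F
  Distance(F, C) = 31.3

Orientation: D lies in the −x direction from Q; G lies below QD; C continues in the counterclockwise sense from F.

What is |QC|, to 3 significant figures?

49.6

Q is at the origin; QD is horizontal with |QD| = 37.8 and D on the −x side, so D = (-37.8, 0.00). Tangency of A1 to QD means the radius GD is perpendicular to QD, so G = D + (0, -5.1) = (-37.8, -5.10). On A1, D sits at bearing 90° from G; a 107° counterclockwise sweep puts F at bearing 197°, so F = G + 5.1·(cos 197°, sin 197°) = (-42.7, -6.59). The tangent condition forces GF to be normal to FC, so FC runs along (−sin 197°, cos 197°); with |FC| = 31.3, C = (-33.5, -36.5). Then |QC| = |C − Q| = 49.6.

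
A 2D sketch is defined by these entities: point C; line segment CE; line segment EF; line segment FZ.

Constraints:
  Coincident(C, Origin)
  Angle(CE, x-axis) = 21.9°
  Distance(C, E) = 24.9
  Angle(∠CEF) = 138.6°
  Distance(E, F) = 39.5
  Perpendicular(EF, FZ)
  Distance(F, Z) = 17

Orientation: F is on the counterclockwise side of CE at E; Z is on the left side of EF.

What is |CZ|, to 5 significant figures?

58.180

∠CEF = 138.6°, so EF runs at 21.9° + (180° − 138.6°) = 63.300° from the x-axis; with |EF| = 39.5, F = E + 39.5·(cos 63.300°, sin 63.300°) = (40.851, 44.576). EF is perpendicular to FZ; with |FZ| = 17.0 on the left of EF, Z = F + 17.0·(-0.89337, 0.44932) = (25.664, 52.214). Then |CZ| = |Z − C| = 58.180.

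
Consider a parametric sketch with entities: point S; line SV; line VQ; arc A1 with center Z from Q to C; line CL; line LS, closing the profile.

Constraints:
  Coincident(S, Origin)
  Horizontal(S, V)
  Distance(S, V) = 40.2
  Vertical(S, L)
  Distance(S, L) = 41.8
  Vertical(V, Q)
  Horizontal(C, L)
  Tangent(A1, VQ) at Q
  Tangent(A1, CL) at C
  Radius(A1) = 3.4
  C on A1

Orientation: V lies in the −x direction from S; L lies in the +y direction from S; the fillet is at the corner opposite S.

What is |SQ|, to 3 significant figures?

55.6

S is at the origin; SV is horizontal with |SV| = 40.2 and V on the −x side, so V = (-40.2, 0.00). S and L share the same x with |SL| = 41.8 and L on the +y side, so L = (0.00, 41.8). The virtual corner opposite S is at (-40.2, 41.8). The tangent condition forces ZQ to be normal to VQ and since A1 is tangent to CL there, ZC ⟂ CL, with radius 3.4, so the center Z sits 3.4 in from both sides at Z = (-36.8, 38.4). That places the tangent points at Q = (-40.2, 38.4) on VQ and C = (-36.8, 41.8) on CL. Then |SQ| = |Q − S| = 55.6.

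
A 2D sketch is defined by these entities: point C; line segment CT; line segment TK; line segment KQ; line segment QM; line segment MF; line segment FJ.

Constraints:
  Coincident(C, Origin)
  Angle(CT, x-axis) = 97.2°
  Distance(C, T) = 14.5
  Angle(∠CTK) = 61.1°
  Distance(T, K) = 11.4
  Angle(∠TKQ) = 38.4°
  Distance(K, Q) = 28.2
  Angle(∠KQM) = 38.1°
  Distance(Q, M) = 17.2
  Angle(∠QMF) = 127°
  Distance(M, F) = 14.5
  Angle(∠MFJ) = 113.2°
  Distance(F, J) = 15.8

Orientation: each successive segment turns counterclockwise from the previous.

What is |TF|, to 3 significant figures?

8.28

C is at the origin; CT runs at 97.2° with length 14.5, so T = (-1.82, 14.4). ∠CTK = 61.1° gives TK at -144° from the x-axis; with |TK| = 11.4, K = (-11.0, 7.67). ∠TKQ = 38.4° gives KQ at -2.30° from the x-axis; with |KQ| = 28.2, Q = (17.1, 6.54). ∠KQM = 38.1° gives QM at 140° from the x-axis; with |QM| = 17.2, M = (4.05, 17.7). ∠QMF = 127.0° gives MF at -167° from the x-axis; with |MF| = 14.5, F = (-10.1, 14.5). Then |TF| = |F − T| = 8.28.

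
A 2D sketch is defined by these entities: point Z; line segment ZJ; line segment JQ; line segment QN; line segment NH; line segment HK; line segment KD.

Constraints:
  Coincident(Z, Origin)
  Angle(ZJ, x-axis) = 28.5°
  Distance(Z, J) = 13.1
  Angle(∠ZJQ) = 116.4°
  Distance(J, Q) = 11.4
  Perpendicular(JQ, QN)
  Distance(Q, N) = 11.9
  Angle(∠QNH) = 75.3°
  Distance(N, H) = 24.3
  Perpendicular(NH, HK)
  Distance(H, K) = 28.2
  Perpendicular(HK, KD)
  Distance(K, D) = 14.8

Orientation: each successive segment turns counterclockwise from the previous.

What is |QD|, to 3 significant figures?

17.9

Z is at the origin; ZJ runs at 28.5° with length 13.1, so J = (11.5, 6.25). ∠ZJQ = 116.4° gives JQ at 92.1° from the x-axis; with |JQ| = 11.4, Q = (11.1, 17.6). JQ is perpendicular to QN, so QN runs at -178°; with |QN| = 11.9, N = (-0.797, 17.2). ∠QNH = 75.3° gives NH at -73.2° from the x-axis; with |NH| = 24.3, H = (6.23, -6.06). NH is perpendicular to HK, so HK runs at 16.8°; with |HK| = 28.2, K = (33.2, 2.09). HK is perpendicular to KD, so KD runs at 107°; with |KD| = 14.8, D = (28.9, 16.3). Then |QD| = |D − Q| = 17.9.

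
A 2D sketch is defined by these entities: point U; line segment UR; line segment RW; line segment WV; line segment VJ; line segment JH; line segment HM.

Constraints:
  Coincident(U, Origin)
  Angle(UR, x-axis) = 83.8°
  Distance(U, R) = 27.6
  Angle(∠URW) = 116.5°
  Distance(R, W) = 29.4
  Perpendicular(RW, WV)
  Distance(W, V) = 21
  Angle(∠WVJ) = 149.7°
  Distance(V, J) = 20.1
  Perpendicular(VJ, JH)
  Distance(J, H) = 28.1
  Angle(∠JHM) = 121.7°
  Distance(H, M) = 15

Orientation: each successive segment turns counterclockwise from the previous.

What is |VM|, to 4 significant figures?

36.72

U is at the origin; UR runs at 83.8° with length 27.6, so R = (2.981, 27.44). ∠URW = 116.5° gives RW at 147.3° from the x-axis; with |RW| = 29.4, W = (-21.76, 43.32). The perpendicularity gives WV at right angles to RW, so WV runs at -122.7°; with |WV| = 21.0, V = (-33.10, 25.65). ∠WVJ = 149.7° gives VJ at -92.40° from the x-axis; with |VJ| = 20.1, J = (-33.95, 5.568). The perpendicularity gives JH at right angles to VJ, so JH runs at -2.400°; with |JH| = 28.1, H = (-5.871, 4.391). ∠JHM = 121.7° gives HM at 55.90° from the x-axis; with |HM| = 15.0, M = (2.539, 16.81). Then |VM| = |M − V| = 36.72.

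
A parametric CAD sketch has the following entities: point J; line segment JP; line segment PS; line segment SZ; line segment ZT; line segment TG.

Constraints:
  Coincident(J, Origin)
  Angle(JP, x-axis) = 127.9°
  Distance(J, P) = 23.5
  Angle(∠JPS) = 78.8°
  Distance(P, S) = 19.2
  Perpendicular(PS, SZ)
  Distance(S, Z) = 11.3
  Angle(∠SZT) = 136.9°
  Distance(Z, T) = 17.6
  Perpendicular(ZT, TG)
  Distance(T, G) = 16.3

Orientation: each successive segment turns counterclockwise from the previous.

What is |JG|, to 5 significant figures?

13.679

∠SZT = 136.9° gives ZT at 2.2000° from the x-axis; with |ZT| = 17.6, T = (-0.87855, -2.6919). The perpendicularity gives TG at right angles to ZT, so TG runs at 92.200°; with |TG| = 16.3, G = (-1.5043, 13.596). Then |JG| = |G − J| = 13.679.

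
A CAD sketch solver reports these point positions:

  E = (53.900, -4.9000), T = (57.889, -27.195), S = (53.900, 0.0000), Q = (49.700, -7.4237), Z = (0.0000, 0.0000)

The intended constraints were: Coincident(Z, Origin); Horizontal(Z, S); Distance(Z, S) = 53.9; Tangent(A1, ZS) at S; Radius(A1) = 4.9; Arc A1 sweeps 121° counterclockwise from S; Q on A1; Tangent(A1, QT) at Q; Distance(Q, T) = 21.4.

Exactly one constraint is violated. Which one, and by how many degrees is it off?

Tangent(A1, QT) at Q — off by 8.50°.

Z = (0.00, 0.00) ✓; Z.y = 0.00, S.y = 0.00 ✓; |ZS| = 53.90 ✓; ∠(ES, SZ) = 90.00° ✓; |ES| = 4.900 ✓; bearing(E→Q) − bearing(E→S) = 121.0° ✓; |EQ| = 4.900 ✓; ∠(EQ, QT) = 98.50° ✗; |QT| = 21.40 ✓.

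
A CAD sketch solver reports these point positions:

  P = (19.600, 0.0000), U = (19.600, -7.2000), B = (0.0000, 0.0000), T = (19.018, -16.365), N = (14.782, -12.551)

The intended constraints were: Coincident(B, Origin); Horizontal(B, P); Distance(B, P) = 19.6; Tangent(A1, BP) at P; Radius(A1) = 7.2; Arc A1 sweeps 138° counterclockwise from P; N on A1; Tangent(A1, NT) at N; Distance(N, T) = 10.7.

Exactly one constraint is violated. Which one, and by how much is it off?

Distance(N, T) = 10.7 — off by 5.00.

B = (0.00, 0.00) ✓; B.y = 0.00, P.y = 0.00 ✓; |BP| = 19.60 ✓; ∠(UP, PB) = 90.00° ✓; |UP| = 7.200 ✓; bearing(U→N) − bearing(U→P) = 138.0° ✓; |UN| = 7.200 ✓; ∠(UN, NT) = 90.00° ✓; |NT| = 5.700 ✗.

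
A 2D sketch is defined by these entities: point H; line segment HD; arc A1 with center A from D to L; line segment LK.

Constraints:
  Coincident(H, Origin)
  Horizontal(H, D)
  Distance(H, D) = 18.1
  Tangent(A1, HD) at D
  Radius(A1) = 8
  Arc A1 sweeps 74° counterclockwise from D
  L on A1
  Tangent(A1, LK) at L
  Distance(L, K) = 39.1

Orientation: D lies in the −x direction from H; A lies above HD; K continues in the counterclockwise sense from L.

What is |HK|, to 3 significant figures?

43.4

H is at the origin; HD is horizontal with |HD| = 18.1 and D on the −x side, so D = (-18.1, 0.00). Tangency of A1 to HD means the radius AD is perpendicular to HD, so A = D + (0, 8) = (-18.1, 8.00). On A1, D sits at bearing -90° from A; a 74° counterclockwise sweep puts L at bearing -16°, so L = A + 8.0·(cos -16°, sin -16°) = (-10.4, 5.79). A1 meets LK tangentially, so AL is at right angles to LK, so LK runs along (−sin -16°, cos -16°); with |LK| = 39.1, K = (0.368, 43.4). Then |HK| = |K − H| = 43.4.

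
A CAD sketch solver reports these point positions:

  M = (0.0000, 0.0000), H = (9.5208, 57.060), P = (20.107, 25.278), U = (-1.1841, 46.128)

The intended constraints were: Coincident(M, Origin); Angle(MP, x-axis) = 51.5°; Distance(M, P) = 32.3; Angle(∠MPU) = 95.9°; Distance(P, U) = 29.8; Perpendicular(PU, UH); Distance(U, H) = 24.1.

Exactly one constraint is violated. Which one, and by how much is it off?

Distance(U, H) = 24.1 — off by 8.80.

M = (0.00, 0.00) ✓; MP at 51.50° ✓; |MP| = 32.30 ✓; ∠MPU = 95.90° ✓; |PU| = 29.80 ✓; ∠(PU, UH) = 90.00° ✓; |UH| = 15.30 ✗.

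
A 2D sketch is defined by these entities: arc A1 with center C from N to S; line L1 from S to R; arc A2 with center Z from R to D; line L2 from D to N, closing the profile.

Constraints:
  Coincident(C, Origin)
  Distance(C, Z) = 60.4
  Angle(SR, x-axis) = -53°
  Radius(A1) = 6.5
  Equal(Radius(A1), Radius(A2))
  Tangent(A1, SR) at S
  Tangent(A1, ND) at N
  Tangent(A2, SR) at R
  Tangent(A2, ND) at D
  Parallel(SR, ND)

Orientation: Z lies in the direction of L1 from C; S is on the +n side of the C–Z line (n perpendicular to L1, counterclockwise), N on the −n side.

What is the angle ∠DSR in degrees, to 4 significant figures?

12.15°

The slot axis is L1's direction at -53.0°, so u = (cos -53.0°, sin -53.0°) = (0.6018, -0.7986) and n = (−sin -53.0°, cos -53.0°) = (0.7986, 0.6018). C is at the origin and Z lies 60.4 along u from C, so Z = 60.4·u = (36.35, -48.24). Tangency of A1 to both parallel lines with radius 6.5 puts S and N at C ± 6.5·n: S = (5.191, 3.912), N = (-5.191, -3.912). Equal radii place R and D the same way about Z: R = Z + 6.5·n = (41.54, -44.33), D = Z − 6.5·n = (31.16, -52.15). Then cos ∠DSR = SD·SR / (|SD||SR|), giving 12.15°.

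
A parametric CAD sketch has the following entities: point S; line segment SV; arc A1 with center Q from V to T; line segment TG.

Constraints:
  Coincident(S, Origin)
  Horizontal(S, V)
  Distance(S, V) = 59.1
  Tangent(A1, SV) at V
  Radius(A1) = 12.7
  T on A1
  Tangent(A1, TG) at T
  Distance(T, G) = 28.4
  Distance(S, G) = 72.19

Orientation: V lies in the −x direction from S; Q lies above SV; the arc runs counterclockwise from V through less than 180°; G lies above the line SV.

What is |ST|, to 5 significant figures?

50.292

S is at the origin; SV is horizontal with |SV| = 59.1 and V on the −x side, so V = (-59.100, 0.0000). The tangent condition forces QV to be normal to SV, so Q = V + (0, 12.7) = (-59.100, 12.700). Since QT ⟂ TG (tangency), |QG| = √(12.7² + 28.4²) = 31.110 regardless of where T sits on A1. So G lies on both circle(S, 72.19) and circle(Q, 31.110); the above-SV intersection is G = (-57.411, 43.764). T is the foot of the tangent from G: T = (-47.242, 17.248).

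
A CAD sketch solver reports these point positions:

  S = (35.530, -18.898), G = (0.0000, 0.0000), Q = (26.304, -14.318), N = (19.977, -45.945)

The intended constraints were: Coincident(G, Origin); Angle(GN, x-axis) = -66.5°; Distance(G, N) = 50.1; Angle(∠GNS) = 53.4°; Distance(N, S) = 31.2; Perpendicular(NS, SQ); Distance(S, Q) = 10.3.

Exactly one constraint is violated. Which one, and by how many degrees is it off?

Perpendicular(NS, SQ) — off by 3.50°.

G = (0.00, 0.00) ✓; GN at -66.50° ✓; |GN| = 50.10 ✓; ∠GNS = 53.40° ✓; |NS| = 31.20 ✓; ∠(NS, SQ) = 93.50° ✗; |SQ| = 10.30 ✓.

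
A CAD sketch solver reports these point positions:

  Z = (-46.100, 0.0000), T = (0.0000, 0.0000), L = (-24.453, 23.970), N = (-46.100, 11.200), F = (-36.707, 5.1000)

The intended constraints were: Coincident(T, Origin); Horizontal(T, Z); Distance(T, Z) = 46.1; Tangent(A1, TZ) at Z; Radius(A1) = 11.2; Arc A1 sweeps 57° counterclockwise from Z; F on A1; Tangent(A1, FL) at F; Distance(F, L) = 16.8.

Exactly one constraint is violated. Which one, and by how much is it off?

Distance(F, L) = 16.8 — off by 5.70.

T = (0.00, 0.00) ✓; T.y = 0.00, Z.y = 0.00 ✓; |TZ| = 46.10 ✓; ∠(NZ, ZT) = 90.00° ✓; |NZ| = 11.20 ✓; bearing(N→F) − bearing(N→Z) = 57.00° ✓; |NF| = 11.20 ✓; ∠(NF, FL) = 90.00° ✓; |FL| = 22.50 ✗.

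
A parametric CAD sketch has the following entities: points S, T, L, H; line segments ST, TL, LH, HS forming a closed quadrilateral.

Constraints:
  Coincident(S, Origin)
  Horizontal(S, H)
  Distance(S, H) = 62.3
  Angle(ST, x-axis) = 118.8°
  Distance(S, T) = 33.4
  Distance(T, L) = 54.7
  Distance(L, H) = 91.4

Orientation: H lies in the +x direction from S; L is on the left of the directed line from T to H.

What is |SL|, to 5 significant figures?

77.182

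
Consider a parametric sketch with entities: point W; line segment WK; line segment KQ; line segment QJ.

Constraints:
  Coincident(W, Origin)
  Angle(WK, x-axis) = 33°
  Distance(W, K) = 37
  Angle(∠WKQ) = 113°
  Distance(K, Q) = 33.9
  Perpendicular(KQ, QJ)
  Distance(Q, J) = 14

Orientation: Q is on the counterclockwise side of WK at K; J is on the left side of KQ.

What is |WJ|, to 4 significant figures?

52.35

∠WKQ = 113.0°, so KQ runs at 33.0° + (180° − 113.0°) = 100.0° from the x-axis; with |KQ| = 33.9, Q = K + 33.9·(cos 100.0°, sin 100.0°) = (25.14, 53.54). KQ is perpendicular to QJ; with |QJ| = 14.0 on the left of KQ, J = Q + 14.0·(-0.9848, -0.1736) = (11.36, 51.11). Then |WJ| = |J − W| = 52.35.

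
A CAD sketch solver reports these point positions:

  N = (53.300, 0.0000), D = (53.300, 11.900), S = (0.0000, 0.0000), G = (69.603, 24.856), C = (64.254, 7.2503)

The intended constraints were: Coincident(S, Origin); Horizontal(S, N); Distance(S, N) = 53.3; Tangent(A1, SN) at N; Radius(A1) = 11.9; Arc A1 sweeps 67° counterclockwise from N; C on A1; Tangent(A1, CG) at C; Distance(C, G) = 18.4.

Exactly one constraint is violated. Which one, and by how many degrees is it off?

Tangent(A1, CG) at C — off by 6.10°.

S = (0.00, 0.00) ✓; S.y = 0.00, N.y = 0.00 ✓; |SN| = 53.30 ✓; ∠(DN, NS) = 90.00° ✓; |DN| = 11.90 ✓; bearing(D→C) − bearing(D→N) = 67.00° ✓; |DC| = 11.90 ✓; ∠(DC, CG) = 83.90° ✗; |CG| = 18.40 ✓.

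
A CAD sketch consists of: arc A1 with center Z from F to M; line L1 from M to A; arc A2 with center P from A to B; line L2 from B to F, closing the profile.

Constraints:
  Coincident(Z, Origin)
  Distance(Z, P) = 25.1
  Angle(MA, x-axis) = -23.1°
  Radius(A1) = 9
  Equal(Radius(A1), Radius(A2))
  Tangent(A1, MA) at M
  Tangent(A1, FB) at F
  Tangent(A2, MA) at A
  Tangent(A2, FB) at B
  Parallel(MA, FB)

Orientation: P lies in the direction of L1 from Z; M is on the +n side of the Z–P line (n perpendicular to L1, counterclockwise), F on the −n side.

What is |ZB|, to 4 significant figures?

26.66

Tangency of A1 to both parallel lines with radius 9.0 puts M and F at Z ± 9.0·n: M = (3.531, 8.278), F = (-3.531, -8.278). Equal radii place A and B the same way about P: A = P + 9.0·n = (26.62, -1.569), B = P − 9.0·n = (19.56, -18.13). Then |ZB| = |B − Z| = 26.66.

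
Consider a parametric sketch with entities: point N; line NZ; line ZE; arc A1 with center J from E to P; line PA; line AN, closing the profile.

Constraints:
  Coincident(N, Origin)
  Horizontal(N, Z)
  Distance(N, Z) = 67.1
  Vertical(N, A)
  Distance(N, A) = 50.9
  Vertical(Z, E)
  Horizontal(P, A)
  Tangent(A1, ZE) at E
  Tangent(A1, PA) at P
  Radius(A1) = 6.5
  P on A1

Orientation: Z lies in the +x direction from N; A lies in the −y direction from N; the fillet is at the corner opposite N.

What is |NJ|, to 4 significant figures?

75.12

N is at the origin; N and Z share the same y with |NZ| = 67.1 and Z on the +x side, so Z = (67.10, 0.000). N and A share the same x with |NA| = 50.9 and A on the −y side, so A = (0.000, -50.90). The virtual corner opposite N is at (67.10, -50.90). The tangent condition forces JE to be normal to ZE and tangency of A1 to PA means the radius JP is perpendicular to PA, with radius 6.5, so the center J sits 6.5 in from both sides at J = (60.60, -44.40). Then |NJ| = |J − N| = 75.12.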